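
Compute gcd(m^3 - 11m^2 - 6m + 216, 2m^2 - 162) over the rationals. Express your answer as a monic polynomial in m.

m - 9

By polynomial division,
  m^3 - 11m^2 - 6m + 216 = ((1/2)m - 11/2)(2m^2 - 162) + (75m - 675)
  2m^2 - 162 = ((2/75)m + 6/25)(75m - 675) + (0)
Last nonzero remainder: 75m - 675. Dividing through by 75 gives the monic gcd m - 9.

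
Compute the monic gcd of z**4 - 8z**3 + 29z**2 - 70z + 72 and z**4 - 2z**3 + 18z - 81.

z**2 - 2z + 9

Euclidean algorithm in ℚ[z]:
  z**4 - 8z**3 + 29z**2 - 70z + 72 = (z**4 - 2z**3 + 18z - 81) + (-6z**3 + 29z**2 - 88z + 153)
  z**4 - 2z**3 + 18z - 81 = (-(1/6)z - 17/36)(-6z**3 + 29z**2 - 88z + 153) + (-(35/36)z**2 + (35/18)z - 35/4)
  -6z**3 + 29z**2 - 88z + 153 = ((216/35)z - 612/35)(-(35/36)z**2 + (35/18)z - 35/4) + (0)
Last nonzero remainder: -(35/36)z**2 + (35/18)z - 35/4. Dividing through by -35/36 gives the monic gcd z**2 - 2z + 9.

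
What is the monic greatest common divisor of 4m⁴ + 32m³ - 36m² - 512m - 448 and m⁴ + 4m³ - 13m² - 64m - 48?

m³ + m² - 16m - 16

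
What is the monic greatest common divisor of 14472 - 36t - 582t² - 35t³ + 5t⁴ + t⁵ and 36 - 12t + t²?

By polynomial division,
  t⁵ + 5t⁴ - 35t³ - 582t² - 36t + 14472 = (t³ + 17t² + 133t + 402)(t² - 12t + 36) + (0)
The last nonzero remainder t² - 12t + 36 is already monic.

36 - 12t + t²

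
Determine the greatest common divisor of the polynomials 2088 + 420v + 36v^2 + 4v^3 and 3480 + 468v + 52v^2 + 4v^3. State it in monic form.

Euclidean algorithm in ℚ[v]:
  4v^3 + 36v^2 + 420v + 2088 = (4v^3 + 52v^2 + 468v + 3480) + (-16v^2 - 48v - 1392)
  4v^3 + 52v^2 + 468v + 3480 = (-(1/4)v - 5/2)(-16v^2 - 48v - 1392) + (0)
Last nonzero remainder: -16v^2 - 48v - 1392. Dividing through by -16 gives the monic gcd v^2 + 3v + 87.

87 + 3v + v^2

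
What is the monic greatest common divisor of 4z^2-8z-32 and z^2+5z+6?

Repeated division with remainder:
  4z^2-8z-32 = (4)(z^2+5z+6) + (-28z-56)
  z^2+5z+6 = (-(1/28)z-3/28)(-28z-56) + (0)
Last nonzero remainder: -28z-56. Dividing through by -28 gives the monic gcd z+2.

z+2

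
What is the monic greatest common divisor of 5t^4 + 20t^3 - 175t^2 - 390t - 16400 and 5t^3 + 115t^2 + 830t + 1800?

t + 10

Repeated division with remainder:
  5t^4 + 20t^3 - 175t^2 - 390t - 16400 = (t - 19)(5t^3 + 115t^2 + 830t + 1800) + (1180t^2 + 13580t + 17800)
  5t^3 + 115t^2 + 830t + 1800 = ((1/236)t + 339/6962)(1180t^2 + 13580t + 17800) + ((324870/3481)t + 3248700/3481)
  1180t^2 + 13580t + 17800 = ((410758/32487)t + 619618/32487)((324870/3481)t + 3248700/3481) + (0)
Last nonzero remainder: (324870/3481)t + 3248700/3481. Dividing through by 324870/3481 gives the monic gcd t + 10.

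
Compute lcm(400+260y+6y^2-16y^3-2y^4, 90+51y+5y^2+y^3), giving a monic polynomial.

-9000-6450y-725y^2+221y^3+66y^4+11y^5+y^6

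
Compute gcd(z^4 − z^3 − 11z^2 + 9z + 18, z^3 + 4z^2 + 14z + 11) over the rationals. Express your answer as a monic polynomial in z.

Repeated division with remainder:
  z^4 − z^3 − 11z^2 + 9z + 18 = (z − 5)(z^3 + 4z^2 + 14z + 11) + (−5z^2 + 68z + 73)
  z^3 + 4z^2 + 14z + 11 = (−(1/5)z − 88/25)(−5z^2 + 68z + 73) + ((6699/25)z + 6699/25)
  −5z^2 + 68z + 73 = (−(125/6699)z + 1825/6699)((6699/25)z + 6699/25) + (0)
Last nonzero remainder: (6699/25)z + 6699/25. Dividing through by 6699/25 gives the monic gcd z + 1.

z + 1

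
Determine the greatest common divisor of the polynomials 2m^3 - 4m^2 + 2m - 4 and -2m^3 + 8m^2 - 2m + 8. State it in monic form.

Repeated division with remainder:
  2m^3 - 4m^2 + 2m - 4 = (-1)(-2m^3 + 8m^2 - 2m + 8) + (4m^2 + 4)
  -2m^3 + 8m^2 - 2m + 8 = (-(1/2)m + 2)(4m^2 + 4) + (0)
Last nonzero remainder: 4m^2 + 4. Dividing through by 4 gives the monic gcd m^2 + 1.

m^2 + 1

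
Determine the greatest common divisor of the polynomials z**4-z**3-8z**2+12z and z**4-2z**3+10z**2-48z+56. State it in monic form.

z**2-4z+4

Euclidean algorithm in ℚ[z]:
  z**4-z**3-8z**2+12z = (z**4-2z**3+10z**2-48z+56) + (z**3-18z**2+60z-56)
  z**4-2z**3+10z**2-48z+56 = (z+16)(z**3-18z**2+60z-56) + (238z**2-952z+952)
  z**3-18z**2+60z-56 = ((1/238)z-1/17)(238z**2-952z+952) + (0)
Last nonzero remainder: 238z**2-952z+952. Dividing through by 238 gives the monic gcd z**2-4z+4.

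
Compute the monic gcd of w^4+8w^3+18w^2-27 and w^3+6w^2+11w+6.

Repeated division with remainder:
  w^4+8w^3+18w^2-27 = (w+2)(w^3+6w^2+11w+6) + (-5w^2-28w-39)
  w^3+6w^2+11w+6 = (-(1/5)w-2/25)(-5w^2-28w-39) + ((24/25)w+72/25)
  -5w^2-28w-39 = (-(125/24)w-325/24)((24/25)w+72/25) + (0)
Last nonzero remainder: (24/25)w+72/25. Dividing through by 24/25 gives the monic gcd w+3.

w+3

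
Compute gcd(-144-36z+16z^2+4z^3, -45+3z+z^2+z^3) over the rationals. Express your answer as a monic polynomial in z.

By polynomial division,
  4z^3+16z^2-36z-144 = (4)(z^3+z^2+3z-45) + (12z^2-48z+36)
  z^3+z^2+3z-45 = ((1/12)z+5/12)(12z^2-48z+36) + (20z-60)
  12z^2-48z+36 = ((3/5)z-3/5)(20z-60) + (0)
Last nonzero remainder: 20z-60. Dividing through by 20 gives the monic gcd z-3.

-3+z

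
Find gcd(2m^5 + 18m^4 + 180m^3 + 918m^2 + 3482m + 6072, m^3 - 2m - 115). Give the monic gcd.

Apply the Euclidean algorithm:
  2m^5 + 18m^4 + 180m^3 + 918m^2 + 3482m + 6072 = (2m^2 + 18m + 184)(m^3 - 2m - 115) + (1184m^2 + 5920m + 27232)
  m^3 - 2m - 115 = ((1/1184)m - 5/1184)(1184m^2 + 5920m + 27232) + (0)
Last nonzero remainder: 1184m^2 + 5920m + 27232. Dividing through by 1184 gives the monic gcd m^2 + 5m + 23.

m^2 + 5m + 23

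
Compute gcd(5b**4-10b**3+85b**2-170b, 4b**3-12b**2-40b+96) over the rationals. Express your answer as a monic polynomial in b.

Euclidean algorithm in ℚ[b]:
  5b**4-10b**3+85b**2-170b = ((5/4)b+5/4)(4b**3-12b**2-40b+96) + (150b**2-240b-120)
  4b**3-12b**2-40b+96 = ((2/75)b-14/375)(150b**2-240b-120) + (-(1144/25)b+2288/25)
  150b**2-240b-120 = (-(1875/572)b-375/286)(-(1144/25)b+2288/25) + (0)
Last nonzero remainder: -(1144/25)b+2288/25. Dividing through by -1144/25 gives the monic gcd b-2.

b-2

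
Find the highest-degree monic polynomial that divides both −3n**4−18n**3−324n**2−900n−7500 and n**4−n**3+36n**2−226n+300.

n**2+4n+50

Apply the Euclidean algorithm:
  −3n**4−18n**3−324n**2−900n−7500 = (−3)(n**4−n**3+36n**2−226n+300) + (−21n**3−216n**2−1578n−6600)
  n**4−n**3+36n**2−226n+300 = (−(1/21)n+79/147)(−21n**3−216n**2−1578n−6600) + ((3770/49)n**2+(15080/49)n+188500/49)
  −21n**3−216n**2−1578n−6600 = (−(1029/3770)n−3234/1885)((3770/49)n**2+(15080/49)n+188500/49) + (0)
Last nonzero remainder: (3770/49)n**2+(15080/49)n+188500/49. Dividing through by 3770/49 gives the monic gcd n**2+4n+50.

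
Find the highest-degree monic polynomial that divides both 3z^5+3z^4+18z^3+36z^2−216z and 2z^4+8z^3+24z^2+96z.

z^3+12z

Apply the Euclidean algorithm:
  3z^5+3z^4+18z^3+36z^2−216z = ((3/2)z−9/2)(2z^4+8z^3+24z^2+96z) + (18z^3+216z)
  2z^4+8z^3+24z^2+96z = ((1/9)z+4/9)(18z^3+216z) + (0)
Last nonzero remainder: 18z^3+216z. Dividing through by 18 gives the monic gcd z^3+12z.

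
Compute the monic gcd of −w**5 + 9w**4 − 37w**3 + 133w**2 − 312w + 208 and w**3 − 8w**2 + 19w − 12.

By polynomial division,
  −w**5 + 9w**4 − 37w**3 + 133w**2 − 312w + 208 = (−w**2 + w − 10)(w**3 − 8w**2 + 19w − 12) + (22w**2 − 110w + 88)
  w**3 − 8w**2 + 19w − 12 = ((1/22)w − 3/22)(22w**2 − 110w + 88) + (0)
Last nonzero remainder: 22w**2 − 110w + 88. Dividing through by 22 gives the monic gcd w**2 − 5w + 4.

w**2 − 5w + 4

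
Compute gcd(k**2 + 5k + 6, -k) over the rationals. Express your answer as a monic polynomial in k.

1

Euclidean algorithm in ℚ[k]:
  k**2 + 5k + 6 = (-k - 5)(-k) + (6)
  -k = (-(1/6)k)(6) + (0)
The last nonzero remainder is the constant 6, so the polynomials are coprime and gcd = 1.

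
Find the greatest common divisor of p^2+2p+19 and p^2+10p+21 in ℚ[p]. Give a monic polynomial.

Repeated division with remainder:
  p^2+2p+19 = (p^2+10p+21) + (-8p-2)
  p^2+10p+21 = (-(1/8)p-39/32)(-8p-2) + (297/16)
  -8p-2 = (-(128/297)p-32/297)(297/16) + (0)
The last nonzero remainder is the constant 297/16, so the polynomials are coprime and gcd = 1.

1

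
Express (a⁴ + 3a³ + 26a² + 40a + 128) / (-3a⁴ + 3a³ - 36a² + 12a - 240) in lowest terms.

Repeated division with remainder:
  a⁴ + 3a³ + 26a² + 40a + 128 = (-1/3)(-3a⁴ + 3a³ - 36a² + 12a - 240) + (4a³ + 14a² + 44a + 48)
  -3a⁴ + 3a³ - 36a² + 12a - 240 = (-(3/4)a + 27/8)(4a³ + 14a² + 44a + 48) + (-(201/4)a² - (201/2)a - 402)
  4a³ + 14a² + 44a + 48 = (-(16/201)a - 8/67)(-(201/4)a² - (201/2)a - 402) + (0)
Last nonzero remainder: -(201/4)a² - (201/2)a - 402. Dividing through by -201/4 gives the monic gcd a² + 2a + 8.
Cancel a² + 2a + 8 from numerator and denominator to get the reduced form.

(-a² - a - 16)/(3a² - 9a + 30)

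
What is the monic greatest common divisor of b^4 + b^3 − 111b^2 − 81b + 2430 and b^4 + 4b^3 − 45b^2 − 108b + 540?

b^2 + b − 30

By polynomial division,
  b^4 + b^3 − 111b^2 − 81b + 2430 = (b^4 + 4b^3 − 45b^2 − 108b + 540) + (−3b^3 − 66b^2 + 27b + 1890)
  b^4 + 4b^3 − 45b^2 − 108b + 540 = (−(1/3)b + 6)(−3b^3 − 66b^2 + 27b + 1890) + (360b^2 + 360b − 10800)
  −3b^3 − 66b^2 + 27b + 1890 = (−(1/120)b − 7/40)(360b^2 + 360b − 10800) + (0)
Last nonzero remainder: 360b^2 + 360b − 10800. Dividing through by 360 gives the monic gcd b^2 + b − 30.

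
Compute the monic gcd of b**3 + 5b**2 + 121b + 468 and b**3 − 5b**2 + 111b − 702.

b**2 + b + 117

Repeated division with remainder:
  b**3 + 5b**2 + 121b + 468 = (b**3 − 5b**2 + 111b − 702) + (10b**2 + 10b + 1170)
  b**3 − 5b**2 + 111b − 702 = ((1/10)b − 3/5)(10b**2 + 10b + 1170) + (0)
Last nonzero remainder: 10b**2 + 10b + 1170. Dividing through by 10 gives the monic gcd b**2 + b + 117.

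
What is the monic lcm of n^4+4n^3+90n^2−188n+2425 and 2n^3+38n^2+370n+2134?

Apply the Euclidean algorithm:
  n^4+4n^3+90n^2−188n+2425 = ((1/2)n−15/2)(2n^3+38n^2+370n+2134) + (190n^2+1520n+18430)
  2n^3+38n^2+370n+2134 = ((1/95)n+11/95)(190n^2+1520n+18430) + (0)
Last nonzero remainder: 190n^2+1520n+18430. Dividing through by 190 gives the monic gcd n^2+8n+97.
Then lcm(f, g) = f·g / gcd(f, g); expanding and making the result monic gives the answer.

n^5+15n^4+134n^3+802n^2+357n+26675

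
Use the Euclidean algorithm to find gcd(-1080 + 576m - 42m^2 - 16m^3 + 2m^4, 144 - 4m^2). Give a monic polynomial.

Euclidean algorithm in ℚ[m]:
  2m^4 - 16m^3 - 42m^2 + 576m - 1080 = (-(1/2)m^2 + 4m - 15/2)(-4m^2 + 144) + (0)
Last nonzero remainder: -4m^2 + 144. Dividing through by -4 gives the monic gcd m^2 - 36.

-36 + m^2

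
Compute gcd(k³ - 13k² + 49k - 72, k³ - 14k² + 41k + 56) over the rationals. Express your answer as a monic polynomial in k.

By polynomial division,
  k³ - 13k² + 49k - 72 = (k³ - 14k² + 41k + 56) + (k² + 8k - 128)
  k³ - 14k² + 41k + 56 = (k - 22)(k² + 8k - 128) + (345k - 2760)
  k² + 8k - 128 = ((1/345)k + 16/345)(345k - 2760) + (0)
Last nonzero remainder: 345k - 2760. Dividing through by 345 gives the monic gcd k - 8.

k - 8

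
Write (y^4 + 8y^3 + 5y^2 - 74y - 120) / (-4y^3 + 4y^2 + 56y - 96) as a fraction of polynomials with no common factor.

(-y^2 - 7y - 10)/(4y - 8)

By polynomial division,
  y^4 + 8y^3 + 5y^2 - 74y - 120 = (-(1/4)y - 9/4)(-4y^3 + 4y^2 + 56y - 96) + (28y^2 + 28y - 336)
  -4y^3 + 4y^2 + 56y - 96 = (-(1/7)y + 2/7)(28y^2 + 28y - 336) + (0)
Last nonzero remainder: 28y^2 + 28y - 336. Dividing through by 28 gives the monic gcd y^2 + y - 12.
Cancel y^2 + y - 12 from numerator and denominator to get the reduced form.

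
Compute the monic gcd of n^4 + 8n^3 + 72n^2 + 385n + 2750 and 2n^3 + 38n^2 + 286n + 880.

Repeated division with remainder:
  n^4 + 8n^3 + 72n^2 + 385n + 2750 = ((1/2)n - 11/2)(2n^3 + 38n^2 + 286n + 880) + (138n^2 + 1518n + 7590)
  2n^3 + 38n^2 + 286n + 880 = ((1/69)n + 8/69)(138n^2 + 1518n + 7590) + (0)
Last nonzero remainder: 138n^2 + 1518n + 7590. Dividing through by 138 gives the monic gcd n^2 + 11n + 55.

n^2 + 11n + 55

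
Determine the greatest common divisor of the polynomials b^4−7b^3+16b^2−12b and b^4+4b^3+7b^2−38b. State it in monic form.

b^2−2b

By polynomial division,
  b^4−7b^3+16b^2−12b = (b^4+4b^3+7b^2−38b) + (−11b^3+9b^2+26b)
  b^4+4b^3+7b^2−38b = (−(1/11)b−53/121)(−11b^3+9b^2+26b) + ((1610/121)b^2−(3220/121)b)
  −11b^3+9b^2+26b = (−(1331/1610)b−1573/1610)((1610/121)b^2−(3220/121)b) + (0)
Last nonzero remainder: (1610/121)b^2−(3220/121)b. Dividing through by 1610/121 gives the monic gcd b^2−2b.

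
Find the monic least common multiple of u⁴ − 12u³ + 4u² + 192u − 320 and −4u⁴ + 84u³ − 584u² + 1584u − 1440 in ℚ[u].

u⁶ − 21u⁵ + 130u⁴ − 60u³ − 1976u² + 6336u − 5760

Euclidean algorithm in ℚ[u]:
  u⁴ − 12u³ + 4u² + 192u − 320 = (−1/4)(−4u⁴ + 84u³ − 584u² + 1584u − 1440) + (9u³ − 142u² + 588u − 680)
  −4u⁴ + 84u³ − 584u² + 1584u − 1440 = (−(4/9)u + 188/81)(9u³ − 142u² + 588u − 680) + ((560/81)u² − (2240/27)u + 11200/81)
  9u³ − 142u² + 588u − 680 = ((729/560)u − 1377/280)((560/81)u² − (2240/27)u + 11200/81) + (0)
Last nonzero remainder: (560/81)u² − (2240/27)u + 11200/81. Dividing through by 560/81 gives the monic gcd u² − 12u + 20.
Then lcm(f, g) = f·g / gcd(f, g); expanding and making the result monic gives the answer.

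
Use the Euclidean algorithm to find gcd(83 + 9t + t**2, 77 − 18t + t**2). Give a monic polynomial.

1

By polynomial division,
  t**2 + 9t + 83 = (t**2 − 18t + 77) + (27t + 6)
  t**2 − 18t + 77 = ((1/27)t − 164/243)(27t + 6) + (6565/81)
  27t + 6 = ((2187/6565)t + 486/6565)(6565/81) + (0)
The last nonzero remainder is the constant 6565/81, so the polynomials are coprime and gcd = 1.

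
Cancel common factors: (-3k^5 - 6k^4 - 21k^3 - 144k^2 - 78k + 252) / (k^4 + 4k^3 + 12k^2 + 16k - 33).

(-3k^3 - 30k - 84)/(k^2 + 2k + 11)

Euclidean algorithm in ℚ[k]:
  -3k^5 - 6k^4 - 21k^3 - 144k^2 - 78k + 252 = (-3k + 6)(k^4 + 4k^3 + 12k^2 + 16k - 33) + (-9k^3 - 168k^2 - 273k + 450)
  k^4 + 4k^3 + 12k^2 + 16k - 33 = (-(1/9)k + 44/27)(-9k^3 - 168k^2 - 273k + 450) + ((2299/9)k^2 + (4598/9)k - 2299/3)
  -9k^3 - 168k^2 - 273k + 450 = (-(81/2299)k - 1350/2299)((2299/9)k^2 + (4598/9)k - 2299/3) + (0)
Last nonzero remainder: (2299/9)k^2 + (4598/9)k - 2299/3. Dividing through by 2299/9 gives the monic gcd k^2 + 2k - 3.
Cancel k^2 + 2k - 3 from numerator and denominator to get the reduced form.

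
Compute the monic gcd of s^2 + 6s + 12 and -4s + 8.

1

By polynomial division,
  s^2 + 6s + 12 = (-(1/4)s - 2)(-4s + 8) + (28)
  -4s + 8 = (-(1/7)s + 2/7)(28) + (0)
The last nonzero remainder is the constant 28, so the polynomials are coprime and gcd = 1.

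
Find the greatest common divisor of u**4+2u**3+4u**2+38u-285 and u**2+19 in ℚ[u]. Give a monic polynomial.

u**2+19

Repeated division with remainder:
  u**4+2u**3+4u**2+38u-285 = (u**2+2u-15)(u**2+19) + (0)
The last nonzero remainder u**2+19 is already monic.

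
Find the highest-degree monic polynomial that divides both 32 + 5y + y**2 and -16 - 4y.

By polynomial division,
  y**2 + 5y + 32 = (-(1/4)y - 1/4)(-4y - 16) + (28)
  -4y - 16 = (-(1/7)y - 4/7)(28) + (0)
The last nonzero remainder is the constant 28, so the polynomials are coprime and gcd = 1.

1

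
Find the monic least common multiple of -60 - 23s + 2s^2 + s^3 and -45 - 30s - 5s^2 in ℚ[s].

Repeated division with remainder:
  s^3 + 2s^2 - 23s - 60 = (-(1/5)s + 4/5)(-5s^2 - 30s - 45) + (-8s - 24)
  -5s^2 - 30s - 45 = ((5/8)s + 15/8)(-8s - 24) + (0)
Last nonzero remainder: -8s - 24. Dividing through by -8 gives the monic gcd s + 3.
Then lcm(f, g) = f·g / gcd(f, g); expanding and making the result monic gives the answer.

-180 - 129s - 17s^2 + 5s^3 + s^4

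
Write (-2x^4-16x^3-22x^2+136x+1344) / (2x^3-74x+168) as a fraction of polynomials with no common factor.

(-x^2-5x-24)/(x-3)

Repeated division with remainder:
  -2x^4-16x^3-22x^2+136x+1344 = (-x-8)(2x^3-74x+168) + (-96x^2-288x+2688)
  2x^3-74x+168 = (-(1/48)x+1/16)(-96x^2-288x+2688) + (0)
Last nonzero remainder: -96x^2-288x+2688. Dividing through by -96 gives the monic gcd x^2+3x-28.
Cancel x^2+3x-28 from numerator and denominator to get the reduced form.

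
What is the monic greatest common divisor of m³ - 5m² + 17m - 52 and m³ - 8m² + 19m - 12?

Repeated division with remainder:
  m³ - 5m² + 17m - 52 = (m³ - 8m² + 19m - 12) + (3m² - 2m - 40)
  m³ - 8m² + 19m - 12 = ((1/3)m - 22/9)(3m² - 2m - 40) + ((247/9)m - 988/9)
  3m² - 2m - 40 = ((27/247)m + 90/247)((247/9)m - 988/9) + (0)
Last nonzero remainder: (247/9)m - 988/9. Dividing through by 247/9 gives the monic gcd m - 4.

m - 4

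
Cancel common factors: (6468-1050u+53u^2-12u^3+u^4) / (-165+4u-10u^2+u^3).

Repeated division with remainder:
  u^4-12u^3+53u^2-1050u+6468 = (u-2)(u^3-10u^2+4u-165) + (29u^2-877u+6138)
  u^3-10u^2+4u-165 = ((1/29)u+587/841)(29u^2-877u+6138) + ((340161/841)u-3741771/841)
  29u^2-877u+6138 = ((24389/340161)u-156426/113387)((340161/841)u-3741771/841) + (0)
Last nonzero remainder: (340161/841)u-3741771/841. Dividing through by 340161/841 gives the monic gcd u-11.
Cancel u-11 from numerator and denominator to get the reduced form.

(-588+42u-u^2+u^3)/(15+u+u^2)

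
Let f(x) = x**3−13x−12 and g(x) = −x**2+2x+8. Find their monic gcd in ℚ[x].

By polynomial division,
  x**3−13x−12 = (−x−2)(−x**2+2x+8) + (−x+4)
  −x**2+2x+8 = (x+2)(−x+4) + (0)
Last nonzero remainder: −x+4. Dividing through by −1 gives the monic gcd x−4.

x−4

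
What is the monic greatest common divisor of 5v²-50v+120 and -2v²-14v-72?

1

Euclidean algorithm in ℚ[v]:
  5v²-50v+120 = (-5/2)(-2v²-14v-72) + (-85v-60)
  -2v²-14v-72 = ((2/85)v+214/1445)(-85v-60) + (-18240/289)
  -85v-60 = ((4913/3648)v+289/304)(-18240/289) + (0)
The last nonzero remainder is the constant -18240/289, so the polynomials are coprime and gcd = 1.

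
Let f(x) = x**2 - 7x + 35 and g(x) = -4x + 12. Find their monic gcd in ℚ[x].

Euclidean algorithm in ℚ[x]:
  x**2 - 7x + 35 = (-(1/4)x + 1)(-4x + 12) + (23)
  -4x + 12 = (-(4/23)x + 12/23)(23) + (0)
The last nonzero remainder is the constant 23, so the polynomials are coprime and gcd = 1.

1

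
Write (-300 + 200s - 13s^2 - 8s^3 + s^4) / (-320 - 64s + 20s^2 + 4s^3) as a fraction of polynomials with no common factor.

(-60 + 52s - 13s^2 + s^3)/(-64 + 4s^2)

Euclidean algorithm in ℚ[s]:
  s^4 - 8s^3 - 13s^2 + 200s - 300 = ((1/4)s - 13/4)(4s^3 + 20s^2 - 64s - 320) + (68s^2 + 72s - 1340)
  4s^3 + 20s^2 - 64s - 320 = ((1/17)s + 67/289)(68s^2 + 72s - 1340) + (-(540/289)s - 2700/289)
  68s^2 + 72s - 1340 = (-(4913/135)s + 19363/135)(-(540/289)s - 2700/289) + (0)
Last nonzero remainder: -(540/289)s - 2700/289. Dividing through by -540/289 gives the monic gcd s + 5.
Cancel s + 5 from numerator and denominator to get the reduced form.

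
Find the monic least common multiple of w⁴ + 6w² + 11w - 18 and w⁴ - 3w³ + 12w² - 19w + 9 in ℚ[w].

Euclidean algorithm in ℚ[w]:
  w⁴ + 6w² + 11w - 18 = (w⁴ - 3w³ + 12w² - 19w + 9) + (3w³ - 6w² + 30w - 27)
  w⁴ - 3w³ + 12w² - 19w + 9 = ((1/3)w - 1/3)(3w³ - 6w² + 30w - 27) + (0)
Last nonzero remainder: 3w³ - 6w² + 30w - 27. Dividing through by 3 gives the monic gcd w³ - 2w² + 10w - 9.
Then lcm(f, g) = f·g / gcd(f, g); expanding and making the result monic gives the answer.

w⁵ - w⁴ + 6w³ + 5w² - 29w + 18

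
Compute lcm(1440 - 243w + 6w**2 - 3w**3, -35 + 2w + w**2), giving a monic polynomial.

By polynomial division,
  -3w**3 + 6w**2 - 243w + 1440 = (-3w + 12)(w**2 + 2w - 35) + (-372w + 1860)
  w**2 + 2w - 35 = (-(1/372)w - 7/372)(-372w + 1860) + (0)
Last nonzero remainder: -372w + 1860. Dividing through by -372 gives the monic gcd w - 5.
Then lcm(f, g) = f·g / gcd(f, g); expanding and making the result monic gives the answer.

-3360 + 87w + 67w**2 + 5w**3 + w**4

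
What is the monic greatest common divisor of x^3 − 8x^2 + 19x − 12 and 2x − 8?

x − 4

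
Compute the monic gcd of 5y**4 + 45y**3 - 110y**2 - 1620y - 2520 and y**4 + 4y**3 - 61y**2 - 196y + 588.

y**2 + 13y + 42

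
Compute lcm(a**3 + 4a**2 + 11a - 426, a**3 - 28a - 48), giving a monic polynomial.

Repeated division with remainder:
  a**3 + 4a**2 + 11a - 426 = (a**3 - 28a - 48) + (4a**2 + 39a - 378)
  a**3 - 28a - 48 = ((1/4)a - 39/16)(4a**2 + 39a - 378) + ((2585/16)a - 7755/8)
  4a**2 + 39a - 378 = ((64/2585)a + 1008/2585)((2585/16)a - 7755/8) + (0)
Last nonzero remainder: (2585/16)a - 7755/8. Dividing through by 2585/16 gives the monic gcd a - 6.
Then lcm(f, g) = f·g / gcd(f, g); expanding and making the result monic gives the answer.

a**5 + 10a**4 + 43a**3 - 328a**2 - 2468a - 3408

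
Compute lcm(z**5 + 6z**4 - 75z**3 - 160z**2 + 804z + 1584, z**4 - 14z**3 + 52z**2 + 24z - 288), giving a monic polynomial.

By polynomial division,
  z**5 + 6z**4 - 75z**3 - 160z**2 + 804z + 1584 = (z + 20)(z**4 - 14z**3 + 52z**2 + 24z - 288) + (153z**3 - 1224z**2 + 612z + 7344)
  z**4 - 14z**3 + 52z**2 + 24z - 288 = ((1/153)z - 2/51)(153z**3 - 1224z**2 + 612z + 7344) + (0)
Last nonzero remainder: 153z**3 - 1224z**2 + 612z + 7344. Dividing through by 153 gives the monic gcd z**3 - 8z**2 + 4z + 48.
Then lcm(f, g) = f·g / gcd(f, g); expanding and making the result monic gives the answer.

z**6 - 111z**4 + 290z**3 + 1764z**2 - 3240z - 9504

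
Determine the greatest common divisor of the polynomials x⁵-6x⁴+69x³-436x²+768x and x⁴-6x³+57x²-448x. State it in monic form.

Apply the Euclidean algorithm:
  x⁵-6x⁴+69x³-436x²+768x = (x)(x⁴-6x³+57x²-448x) + (12x³+12x²+768x)
  x⁴-6x³+57x²-448x = ((1/12)x-7/12)(12x³+12x²+768x) + (0)
Last nonzero remainder: 12x³+12x²+768x. Dividing through by 12 gives the monic gcd x³+x²+64x.

x³+x²+64x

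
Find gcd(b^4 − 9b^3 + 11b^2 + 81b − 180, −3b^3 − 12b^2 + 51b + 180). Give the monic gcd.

b^2 − b − 12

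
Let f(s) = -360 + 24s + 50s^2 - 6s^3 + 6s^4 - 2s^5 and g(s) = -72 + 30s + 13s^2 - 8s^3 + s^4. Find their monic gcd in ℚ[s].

18 - 3s - 4s^2 + s^3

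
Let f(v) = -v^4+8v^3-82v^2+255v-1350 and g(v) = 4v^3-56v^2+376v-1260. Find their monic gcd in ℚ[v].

v^2-7v+45

Repeated division with remainder:
  -v^4+8v^3-82v^2+255v-1350 = (-(1/4)v-3/2)(4v^3-56v^2+376v-1260) + (-72v^2+504v-3240)
  4v^3-56v^2+376v-1260 = (-(1/18)v+7/18)(-72v^2+504v-3240) + (0)
Last nonzero remainder: -72v^2+504v-3240. Dividing through by -72 gives the monic gcd v^2-7v+45.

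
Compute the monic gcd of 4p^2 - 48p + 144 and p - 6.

p - 6

Euclidean algorithm in ℚ[p]:
  4p^2 - 48p + 144 = (4p - 24)(p - 6) + (0)
The last nonzero remainder p - 6 is already monic.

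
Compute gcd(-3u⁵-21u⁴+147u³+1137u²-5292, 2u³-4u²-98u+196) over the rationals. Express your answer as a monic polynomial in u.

u³-2u²-49u+98

Apply the Euclidean algorithm:
  -3u⁵-21u⁴+147u³+1137u²-5292 = (-(3/2)u²-(27/2)u-27)(2u³-4u²-98u+196) + (0)
Last nonzero remainder: 2u³-4u²-98u+196. Dividing through by 2 gives the monic gcd u³-2u²-49u+98.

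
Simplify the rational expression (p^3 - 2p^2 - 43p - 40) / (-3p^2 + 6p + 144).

By polynomial division,
  p^3 - 2p^2 - 43p - 40 = (-(1/3)p)(-3p^2 + 6p + 144) + (5p - 40)
  -3p^2 + 6p + 144 = (-(3/5)p - 18/5)(5p - 40) + (0)
Last nonzero remainder: 5p - 40. Dividing through by 5 gives the monic gcd p - 8.
Cancel p - 8 from numerator and denominator to get the reduced form.

(-p^2 - 6p - 5)/(3p + 18)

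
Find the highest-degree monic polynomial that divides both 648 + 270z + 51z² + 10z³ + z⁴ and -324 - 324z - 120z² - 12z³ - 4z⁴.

27 + z²

Repeated division with remainder:
  z⁴ + 10z³ + 51z² + 270z + 648 = (-1/4)(-4z⁴ - 12z³ - 120z² - 324z - 324) + (7z³ + 21z² + 189z + 567)
  -4z⁴ - 12z³ - 120z² - 324z - 324 = (-(4/7)z)(7z³ + 21z² + 189z + 567) + (-12z² - 324)
  7z³ + 21z² + 189z + 567 = (-(7/12)z - 7/4)(-12z² - 324) + (0)
Last nonzero remainder: -12z² - 324. Dividing through by -12 gives the monic gcd z² + 27.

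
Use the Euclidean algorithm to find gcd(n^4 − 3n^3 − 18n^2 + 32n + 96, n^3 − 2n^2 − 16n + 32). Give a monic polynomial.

Apply the Euclidean algorithm:
  n^4 − 3n^3 − 18n^2 + 32n + 96 = (n − 1)(n^3 − 2n^2 − 16n + 32) + (−4n^2 − 16n + 128)
  n^3 − 2n^2 − 16n + 32 = (−(1/4)n + 3/2)(−4n^2 − 16n + 128) + (40n − 160)
  −4n^2 − 16n + 128 = (−(1/10)n − 4/5)(40n − 160) + (0)
Last nonzero remainder: 40n − 160. Dividing through by 40 gives the monic gcd n − 4.

n − 4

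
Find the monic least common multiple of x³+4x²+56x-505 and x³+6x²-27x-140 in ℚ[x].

Apply the Euclidean algorithm:
  x³+4x²+56x-505 = (x³+6x²-27x-140) + (-2x²+83x-365)
  x³+6x²-27x-140 = (-(1/2)x-95/4)(-2x²+83x-365) + ((7047/4)x-35235/4)
  -2x²+83x-365 = (-(8/7047)x+292/7047)((7047/4)x-35235/4) + (0)
Last nonzero remainder: (7047/4)x-35235/4. Dividing through by 7047/4 gives the monic gcd x-5.
Then lcm(f, g) = f·g / gcd(f, g); expanding and making the result monic gives the answer.

x⁵+15x⁴+128x³+223x²-3987x-14140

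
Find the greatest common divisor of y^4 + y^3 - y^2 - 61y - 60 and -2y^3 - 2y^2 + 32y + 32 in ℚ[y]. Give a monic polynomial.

Apply the Euclidean algorithm:
  y^4 + y^3 - y^2 - 61y - 60 = (-(1/2)y)(-2y^3 - 2y^2 + 32y + 32) + (15y^2 - 45y - 60)
  -2y^3 - 2y^2 + 32y + 32 = (-(2/15)y - 8/15)(15y^2 - 45y - 60) + (0)
Last nonzero remainder: 15y^2 - 45y - 60. Dividing through by 15 gives the monic gcd y^2 - 3y - 4.

y^2 - 3y - 4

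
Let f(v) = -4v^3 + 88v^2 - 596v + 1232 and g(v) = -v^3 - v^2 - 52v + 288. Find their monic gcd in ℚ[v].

Euclidean algorithm in ℚ[v]:
  -4v^3 + 88v^2 - 596v + 1232 = (4)(-v^3 - v^2 - 52v + 288) + (92v^2 - 388v + 80)
  -v^3 - v^2 - 52v + 288 = (-(1/92)v - 30/529)(92v^2 - 388v + 80) + (-(38688/529)v + 154752/529)
  92v^2 - 388v + 80 = (-(12167/9672)v + 2645/9672)(-(38688/529)v + 154752/529) + (0)
Last nonzero remainder: -(38688/529)v + 154752/529. Dividing through by -38688/529 gives the monic gcd v - 4.

v - 4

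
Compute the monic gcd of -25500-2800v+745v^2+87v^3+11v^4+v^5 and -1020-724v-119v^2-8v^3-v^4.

510+107v+6v^2+v^3

By polynomial division,
  v^5+11v^4+87v^3+745v^2-2800v-25500 = (-v-3)(-v^4-8v^3-119v^2-724v-1020) + (-56v^3-336v^2-5992v-28560)
  -v^4-8v^3-119v^2-724v-1020 = ((1/56)v+1/28)(-56v^3-336v^2-5992v-28560) + (0)
Last nonzero remainder: -56v^3-336v^2-5992v-28560. Dividing through by -56 gives the monic gcd v^3+6v^2+107v+510.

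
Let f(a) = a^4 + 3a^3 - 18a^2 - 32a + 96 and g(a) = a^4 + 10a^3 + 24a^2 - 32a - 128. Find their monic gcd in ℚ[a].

a^3 + 6a^2 - 32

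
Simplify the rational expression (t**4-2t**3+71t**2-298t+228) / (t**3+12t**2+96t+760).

(t**2-4t+3)/(t+10)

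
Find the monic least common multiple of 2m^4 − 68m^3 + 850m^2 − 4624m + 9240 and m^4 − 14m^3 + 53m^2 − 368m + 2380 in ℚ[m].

By polynomial division,
  2m^4 − 68m^3 + 850m^2 − 4624m + 9240 = (2)(m^4 − 14m^3 + 53m^2 − 368m + 2380) + (−40m^3 + 744m^2 − 3888m + 4480)
  m^4 − 14m^3 + 53m^2 − 368m + 2380 = (−(1/40)m − 23/200)(−40m^3 + 744m^2 − 3888m + 4480) + ((1034/25)m^2 − (17578/25)m + 14476/5)
  −40m^3 + 744m^2 − 3888m + 4480 = (−(500/517)m + 800/517)((1034/25)m^2 − (17578/25)m + 14476/5) + (0)
Last nonzero remainder: (1034/25)m^2 − (17578/25)m + 14476/5. Dividing through by 1034/25 gives the monic gcd m^2 − 17m + 70.
Then lcm(f, g) = f·g / gcd(f, g); expanding and making the result monic gives the answer.

m^6 − 31m^5 + 357m^4 − 2193m^3 + 12134m^2 − 64748m + 157080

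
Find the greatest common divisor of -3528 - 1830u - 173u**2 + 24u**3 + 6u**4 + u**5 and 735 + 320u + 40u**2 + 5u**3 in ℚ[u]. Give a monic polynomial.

147 + 64u + 8u**2 + u**3

By polynomial division,
  u**5 + 6u**4 + 24u**3 - 173u**2 - 1830u - 3528 = ((1/5)u**2 - (2/5)u - 24/5)(5u**3 + 40u**2 + 320u + 735) + (0)
Last nonzero remainder: 5u**3 + 40u**2 + 320u + 735. Dividing through by 5 gives the monic gcd u**3 + 8u**2 + 64u + 147.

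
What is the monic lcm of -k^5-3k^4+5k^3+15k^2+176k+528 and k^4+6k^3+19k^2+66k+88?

k^6+5k^5+k^4-25k^3-206k^2-880k-1056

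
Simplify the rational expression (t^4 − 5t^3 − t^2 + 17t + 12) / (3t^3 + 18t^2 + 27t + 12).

(t^2 − 7t + 12)/(3t + 12)

Apply the Euclidean algorithm:
  t^4 − 5t^3 − t^2 + 17t + 12 = ((1/3)t − 11/3)(3t^3 + 18t^2 + 27t + 12) + (56t^2 + 112t + 56)
  3t^3 + 18t^2 + 27t + 12 = ((3/56)t + 3/14)(56t^2 + 112t + 56) + (0)
Last nonzero remainder: 56t^2 + 112t + 56. Dividing through by 56 gives the monic gcd t^2 + 2t + 1.
Cancel t^2 + 2t + 1 from numerator and denominator to get the reduced form.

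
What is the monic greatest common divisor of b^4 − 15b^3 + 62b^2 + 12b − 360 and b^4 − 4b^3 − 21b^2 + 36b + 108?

b^2 − 4b − 12

Repeated division with remainder:
  b^4 − 15b^3 + 62b^2 + 12b − 360 = (b^4 − 4b^3 − 21b^2 + 36b + 108) + (−11b^3 + 83b^2 − 24b − 468)
  b^4 − 4b^3 − 21b^2 + 36b + 108 = (−(1/11)b − 39/121)(−11b^3 + 83b^2 − 24b − 468) + ((432/121)b^2 − (1728/121)b − 5184/121)
  −11b^3 + 83b^2 − 24b − 468 = (−(1331/432)b + 1573/144)((432/121)b^2 − (1728/121)b − 5184/121) + (0)
Last nonzero remainder: (432/121)b^2 − (1728/121)b − 5184/121. Dividing through by 432/121 gives the monic gcd b^2 − 4b − 12.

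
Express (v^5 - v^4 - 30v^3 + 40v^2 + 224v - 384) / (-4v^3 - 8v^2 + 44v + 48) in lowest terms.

(-v^3 + 2v^2 + 16v - 32)/(4v + 4)

By polynomial division,
  v^5 - v^4 - 30v^3 + 40v^2 + 224v - 384 = (-(1/4)v^2 + (3/4)v + 13/4)(-4v^3 - 8v^2 + 44v + 48) + (45v^2 + 45v - 540)
  -4v^3 - 8v^2 + 44v + 48 = (-(4/45)v - 4/45)(45v^2 + 45v - 540) + (0)
Last nonzero remainder: 45v^2 + 45v - 540. Dividing through by 45 gives the monic gcd v^2 + v - 12.
Cancel v^2 + v - 12 from numerator and denominator to get the reduced form.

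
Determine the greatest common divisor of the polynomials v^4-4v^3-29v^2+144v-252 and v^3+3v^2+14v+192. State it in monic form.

Repeated division with remainder:
  v^4-4v^3-29v^2+144v-252 = (v-7)(v^3+3v^2+14v+192) + (-22v^2+50v+1092)
  v^3+3v^2+14v+192 = (-(1/22)v-29/121)(-22v^2+50v+1092) + ((9150/121)v+54900/121)
  -22v^2+50v+1092 = (-(1331/4575)v+11011/4575)((9150/121)v+54900/121) + (0)
Last nonzero remainder: (9150/121)v+54900/121. Dividing through by 9150/121 gives the monic gcd v+6.

v+6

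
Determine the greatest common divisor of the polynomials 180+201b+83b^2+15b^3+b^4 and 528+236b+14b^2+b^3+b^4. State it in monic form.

Euclidean algorithm in ℚ[b]:
  b^4+15b^3+83b^2+201b+180 = (b^4+b^3+14b^2+236b+528) + (14b^3+69b^2-35b-348)
  b^4+b^3+14b^2+236b+528 = ((1/14)b-55/196)(14b^3+69b^2-35b-348) + ((7029/196)b^2+(7029/28)b+21087/49)
  14b^3+69b^2-35b-348 = ((2744/7029)b-5684/7029)((7029/196)b^2+(7029/28)b+21087/49) + (0)
Last nonzero remainder: (7029/196)b^2+(7029/28)b+21087/49. Dividing through by 7029/196 gives the monic gcd b^2+7b+12.

12+7b+b^2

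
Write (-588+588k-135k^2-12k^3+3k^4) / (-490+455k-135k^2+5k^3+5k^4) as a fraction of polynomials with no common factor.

(42-27k+3k^2)/(35-20k+5k^2)

By polynomial division,
  3k^4-12k^3-135k^2+588k-588 = (3/5)(5k^4+5k^3-135k^2+455k-490) + (-15k^3-54k^2+315k-294)
  5k^4+5k^3-135k^2+455k-490 = (-(1/3)k+13/15)(-15k^3-54k^2+315k-294) + ((84/5)k^2+84k-1176/5)
  -15k^3-54k^2+315k-294 = (-(25/28)k+5/4)((84/5)k^2+84k-1176/5) + (0)
Last nonzero remainder: (84/5)k^2+84k-1176/5. Dividing through by 84/5 gives the monic gcd k^2+5k-14.
Cancel k^2+5k-14 from numerator and denominator to get the reduced form.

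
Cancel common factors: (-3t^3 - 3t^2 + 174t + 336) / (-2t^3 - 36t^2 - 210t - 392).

(3t^2 - 18t - 48)/(2t^2 + 22t + 56)

By polynomial division,
  -3t^3 - 3t^2 + 174t + 336 = (3/2)(-2t^3 - 36t^2 - 210t - 392) + (51t^2 + 489t + 924)
  -2t^3 - 36t^2 - 210t - 392 = (-(2/51)t - 286/867)(51t^2 + 489t + 924) + (-(3600/289)t - 25200/289)
  51t^2 + 489t + 924 = (-(4913/1200)t - 3179/300)(-(3600/289)t - 25200/289) + (0)
Last nonzero remainder: -(3600/289)t - 25200/289. Dividing through by -3600/289 gives the monic gcd t + 7.
Cancel t + 7 from numerator and denominator to get the reduced form.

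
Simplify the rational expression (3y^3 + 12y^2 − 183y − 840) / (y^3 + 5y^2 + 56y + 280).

(3y^2 − 3y − 168)/(y^2 + 56)

Repeated division with remainder:
  3y^3 + 12y^2 − 183y − 840 = (3)(y^3 + 5y^2 + 56y + 280) + (−3y^2 − 351y − 1680)
  y^3 + 5y^2 + 56y + 280 = (−(1/3)y + 112/3)(−3y^2 − 351y − 1680) + (12600y + 63000)
  −3y^2 − 351y − 1680 = (−(1/4200)y − 2/75)(12600y + 63000) + (0)
Last nonzero remainder: 12600y + 63000. Dividing through by 12600 gives the monic gcd y + 5.
Cancel y + 5 from numerator and denominator to get the reduced form.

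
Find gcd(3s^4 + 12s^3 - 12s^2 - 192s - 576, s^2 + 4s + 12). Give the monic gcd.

s^2 + 4s + 12

Apply the Euclidean algorithm:
  3s^4 + 12s^3 - 12s^2 - 192s - 576 = (3s^2 - 48)(s^2 + 4s + 12) + (0)
The last nonzero remainder s^2 + 4s + 12 is already monic.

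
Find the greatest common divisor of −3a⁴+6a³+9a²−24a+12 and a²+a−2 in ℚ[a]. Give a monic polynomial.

a²+a−2

By polynomial division,
  −3a⁴+6a³+9a²−24a+12 = (−3a²+9a−6)(a²+a−2) + (0)
The last nonzero remainder a²+a−2 is already monic.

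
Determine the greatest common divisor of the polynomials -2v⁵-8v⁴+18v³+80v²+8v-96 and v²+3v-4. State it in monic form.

Euclidean algorithm in ℚ[v]:
  -2v⁵-8v⁴+18v³+80v²+8v-96 = (-2v³-2v²+16v+24)(v²+3v-4) + (0)
The last nonzero remainder v²+3v-4 is already monic.

v²+3v-4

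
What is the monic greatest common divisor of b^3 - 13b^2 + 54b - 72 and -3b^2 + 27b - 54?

b^2 - 9b + 18

Euclidean algorithm in ℚ[b]:
  b^3 - 13b^2 + 54b - 72 = (-(1/3)b + 4/3)(-3b^2 + 27b - 54) + (0)
Last nonzero remainder: -3b^2 + 27b - 54. Dividing through by -3 gives the monic gcd b^2 - 9b + 18.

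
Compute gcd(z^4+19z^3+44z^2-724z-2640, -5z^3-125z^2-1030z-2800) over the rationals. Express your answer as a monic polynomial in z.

z+10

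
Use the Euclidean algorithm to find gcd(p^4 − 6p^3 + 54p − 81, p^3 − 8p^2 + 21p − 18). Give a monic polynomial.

p^2 − 6p + 9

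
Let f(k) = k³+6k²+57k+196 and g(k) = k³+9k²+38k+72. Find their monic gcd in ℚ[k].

Apply the Euclidean algorithm:
  k³+6k²+57k+196 = (k³+9k²+38k+72) + (-3k²+19k+124)
  k³+9k²+38k+72 = (-(1/3)k-46/9)(-3k²+19k+124) + ((1588/9)k+6352/9)
  -3k²+19k+124 = (-(27/1588)k+279/1588)((1588/9)k+6352/9) + (0)
Last nonzero remainder: (1588/9)k+6352/9. Dividing through by 1588/9 gives the monic gcd k+4.

k+4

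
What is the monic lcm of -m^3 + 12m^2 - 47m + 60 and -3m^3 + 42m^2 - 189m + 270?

Euclidean algorithm in ℚ[m]:
  -m^3 + 12m^2 - 47m + 60 = (1/3)(-3m^3 + 42m^2 - 189m + 270) + (-2m^2 + 16m - 30)
  -3m^3 + 42m^2 - 189m + 270 = ((3/2)m - 9)(-2m^2 + 16m - 30) + (0)
Last nonzero remainder: -2m^2 + 16m - 30. Dividing through by -2 gives the monic gcd m^2 - 8m + 15.
Then lcm(f, g) = f·g / gcd(f, g); expanding and making the result monic gives the answer.

m^4 - 18m^3 + 119m^2 - 342m + 360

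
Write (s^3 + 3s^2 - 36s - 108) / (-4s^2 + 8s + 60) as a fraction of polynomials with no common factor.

By polynomial division,
  s^3 + 3s^2 - 36s - 108 = (-(1/4)s - 5/4)(-4s^2 + 8s + 60) + (-11s - 33)
  -4s^2 + 8s + 60 = ((4/11)s - 20/11)(-11s - 33) + (0)
Last nonzero remainder: -11s - 33. Dividing through by -11 gives the monic gcd s + 3.
Cancel s + 3 from numerator and denominator to get the reduced form.

(-s^2 + 36)/(4s - 20)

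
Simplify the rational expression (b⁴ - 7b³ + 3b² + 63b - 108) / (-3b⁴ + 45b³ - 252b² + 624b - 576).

Apply the Euclidean algorithm:
  b⁴ - 7b³ + 3b² + 63b - 108 = (-1/3)(-3b⁴ + 45b³ - 252b² + 624b - 576) + (8b³ - 81b² + 271b - 300)
  -3b⁴ + 45b³ - 252b² + 624b - 576 = (-(3/8)b + 117/64)(8b³ - 81b² + 271b - 300) + (-(147/64)b² + (1029/64)b - 441/16)
  8b³ - 81b² + 271b - 300 = (-(512/147)b + 1600/147)(-(147/64)b² + (1029/64)b - 441/16) + (0)
Last nonzero remainder: -(147/64)b² + (1029/64)b - 441/16. Dividing through by -147/64 gives the monic gcd b² - 7b + 12.
Cancel b² - 7b + 12 from numerator and denominator to get the reduced form.

(-b² + 9)/(3b² - 24b + 48)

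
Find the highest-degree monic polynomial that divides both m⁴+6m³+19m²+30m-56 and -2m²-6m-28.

m²+3m+14

Repeated division with remainder:
  m⁴+6m³+19m²+30m-56 = (-(1/2)m²-(3/2)m+2)(-2m²-6m-28) + (0)
Last nonzero remainder: -2m²-6m-28. Dividing through by -2 gives the monic gcd m²+3m+14.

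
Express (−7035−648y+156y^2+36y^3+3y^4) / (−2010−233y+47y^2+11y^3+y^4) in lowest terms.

(21+3y)/(6+y)

Repeated division with remainder:
  3y^4+36y^3+156y^2−648y−7035 = (3)(y^4+11y^3+47y^2−233y−2010) + (3y^3+15y^2+51y−1005)
  y^4+11y^3+47y^2−233y−2010 = ((1/3)y+2)(3y^3+15y^2+51y−1005) + (0)
Last nonzero remainder: 3y^3+15y^2+51y−1005. Dividing through by 3 gives the monic gcd y^3+5y^2+17y−335.
Cancel y^3+5y^2+17y−335 from numerator and denominator to get the reduced form.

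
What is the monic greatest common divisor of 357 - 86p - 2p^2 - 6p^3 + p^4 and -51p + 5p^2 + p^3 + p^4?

-51 + 5p + p^2 + p^3

Repeated division with remainder:
  p^4 - 6p^3 - 2p^2 - 86p + 357 = (p^4 + p^3 + 5p^2 - 51p) + (-7p^3 - 7p^2 - 35p + 357)
  p^4 + p^3 + 5p^2 - 51p = (-(1/7)p)(-7p^3 - 7p^2 - 35p + 357) + (0)
Last nonzero remainder: -7p^3 - 7p^2 - 35p + 357. Dividing through by -7 gives the monic gcd p^3 + p^2 + 5p - 51.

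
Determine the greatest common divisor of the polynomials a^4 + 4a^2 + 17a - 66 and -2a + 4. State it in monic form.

a - 2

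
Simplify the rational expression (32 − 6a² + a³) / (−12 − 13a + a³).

(−8 − 2a + a²)/(3 + 4a + a²)

Apply the Euclidean algorithm:
  a³ − 6a² + 32 = (a³ − 13a − 12) + (−6a² + 13a + 44)
  a³ − 13a − 12 = (−(1/6)a − 13/36)(−6a² + 13a + 44) + (−(35/36)a + 35/9)
  −6a² + 13a + 44 = ((216/35)a + 396/35)(−(35/36)a + 35/9) + (0)
Last nonzero remainder: −(35/36)a + 35/9. Dividing through by −35/36 gives the monic gcd a − 4.
Cancel a − 4 from numerator and denominator to get the reduced form.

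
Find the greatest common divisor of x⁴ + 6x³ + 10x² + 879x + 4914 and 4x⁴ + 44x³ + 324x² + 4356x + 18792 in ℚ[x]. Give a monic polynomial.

x² + 15x + 54

Apply the Euclidean algorithm:
  x⁴ + 6x³ + 10x² + 879x + 4914 = (1/4)(4x⁴ + 44x³ + 324x² + 4356x + 18792) + (-5x³ - 71x² - 210x + 216)
  4x⁴ + 44x³ + 324x² + 4356x + 18792 = (-(4/5)x + 64/25)(-5x³ - 71x² - 210x + 216) + ((8444/25)x² + (25332/5)x + 455976/25)
  -5x³ - 71x² - 210x + 216 = (-(125/8444)x + 25/2111)((8444/25)x² + (25332/5)x + 455976/25) + (0)
Last nonzero remainder: (8444/25)x² + (25332/5)x + 455976/25. Dividing through by 8444/25 gives the monic gcd x² + 15x + 54.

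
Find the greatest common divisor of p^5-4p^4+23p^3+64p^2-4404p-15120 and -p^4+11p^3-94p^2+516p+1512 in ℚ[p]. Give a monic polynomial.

Euclidean algorithm in ℚ[p]:
  p^5-4p^4+23p^3+64p^2-4404p-15120 = (-p-7)(-p^4+11p^3-94p^2+516p+1512) + (6p^3-78p^2+720p-4536)
  -p^4+11p^3-94p^2+516p+1512 = (-(1/6)p-1/3)(6p^3-78p^2+720p-4536) + (0)
Last nonzero remainder: 6p^3-78p^2+720p-4536. Dividing through by 6 gives the monic gcd p^3-13p^2+120p-756.

p^3-13p^2+120p-756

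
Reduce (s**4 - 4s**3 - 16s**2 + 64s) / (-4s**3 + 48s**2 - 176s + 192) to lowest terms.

By polynomial division,
  s**4 - 4s**3 - 16s**2 + 64s = (-(1/4)s - 2)(-4s**3 + 48s**2 - 176s + 192) + (36s**2 - 240s + 384)
  -4s**3 + 48s**2 - 176s + 192 = (-(1/9)s + 16/27)(36s**2 - 240s + 384) + ((80/9)s - 320/9)
  36s**2 - 240s + 384 = ((81/20)s - 54/5)((80/9)s - 320/9) + (0)
Last nonzero remainder: (80/9)s - 320/9. Dividing through by 80/9 gives the monic gcd s - 4.
Cancel s - 4 from numerator and denominator to get the reduced form.

(-s**3 + 16s)/(4s**2 - 32s + 48)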